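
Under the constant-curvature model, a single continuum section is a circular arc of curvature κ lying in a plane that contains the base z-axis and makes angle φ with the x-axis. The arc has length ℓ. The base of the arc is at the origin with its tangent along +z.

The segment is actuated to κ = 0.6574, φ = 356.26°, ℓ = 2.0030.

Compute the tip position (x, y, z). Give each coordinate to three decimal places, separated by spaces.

1.136 -0.074 1.472

θ = κ·ℓ = 0.6574 × 2.0030 = 1.31677 rad
ρ = (1 − cos θ)/κ = (1 − 0.25130)/0.6574 = 1.13888
z = sin θ / κ = 0.96791/0.6574 = 1.47233
x = ρ cos φ = 1.13888 × cos(356.26°) = 1.13645
y = ρ sin φ = 1.13888 × sin(356.26°) = -0.07429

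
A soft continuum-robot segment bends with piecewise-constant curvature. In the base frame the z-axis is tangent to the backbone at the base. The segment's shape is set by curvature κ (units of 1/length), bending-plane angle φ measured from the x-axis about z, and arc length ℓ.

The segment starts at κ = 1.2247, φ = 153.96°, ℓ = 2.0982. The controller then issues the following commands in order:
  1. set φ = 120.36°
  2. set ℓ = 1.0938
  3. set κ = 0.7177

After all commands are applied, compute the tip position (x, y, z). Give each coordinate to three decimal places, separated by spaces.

-0.206 0.352 0.985

initial: κ=1.2247, φ=153.96°, ℓ=2.0982
cmd 1: set φ=120.36° → (κ,φ,ℓ)=(1.2247,120.36°,2.0982) → tip=(-0.7597,1.2970,0.4419)
cmd 2: set ℓ=1.0938 → (κ,φ,ℓ)=(1.2247,120.36°,1.0938) → tip=(-0.3181,0.5431,0.7948)
cmd 3: set κ=0.7177 → (κ,φ,ℓ)=(0.7177,120.36°,1.0938) → tip=(-0.2061,0.3518,0.9849)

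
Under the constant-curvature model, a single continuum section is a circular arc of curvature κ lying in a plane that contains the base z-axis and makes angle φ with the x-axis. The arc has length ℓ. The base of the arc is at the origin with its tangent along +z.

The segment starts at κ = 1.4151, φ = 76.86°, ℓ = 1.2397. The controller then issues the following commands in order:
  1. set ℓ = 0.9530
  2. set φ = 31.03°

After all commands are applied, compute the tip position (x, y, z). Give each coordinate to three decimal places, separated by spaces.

0.472 0.284 0.689

initial: κ=1.4151, φ=76.86°, ℓ=1.2397
cmd 1: set ℓ=0.9530 → (κ,φ,ℓ)=(1.4151,76.86°,0.9530) → tip=(0.1252,0.5365,0.6893)
cmd 2: set φ=31.03° → (κ,φ,ℓ)=(1.4151,31.03°,0.9530) → tip=(0.4721,0.2840,0.6893)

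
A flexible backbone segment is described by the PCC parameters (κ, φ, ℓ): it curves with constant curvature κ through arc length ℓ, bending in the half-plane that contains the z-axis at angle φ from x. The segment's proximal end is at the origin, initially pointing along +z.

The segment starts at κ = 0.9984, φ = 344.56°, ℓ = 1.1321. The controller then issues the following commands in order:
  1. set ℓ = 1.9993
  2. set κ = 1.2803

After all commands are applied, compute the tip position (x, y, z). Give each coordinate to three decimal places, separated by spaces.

1.382 -0.382 0.429

initial: κ=0.9984, φ=344.56°, ℓ=1.1321
cmd 1: set ℓ=1.9993 → (κ,φ,ℓ)=(0.9984,344.56°,1.9993) → tip=(1.3638,-0.3767,0.9124)
cmd 2: set κ=1.2803 → (κ,φ,ℓ)=(1.2803,344.56°,1.9993) → tip=(1.3819,-0.3817,0.4293)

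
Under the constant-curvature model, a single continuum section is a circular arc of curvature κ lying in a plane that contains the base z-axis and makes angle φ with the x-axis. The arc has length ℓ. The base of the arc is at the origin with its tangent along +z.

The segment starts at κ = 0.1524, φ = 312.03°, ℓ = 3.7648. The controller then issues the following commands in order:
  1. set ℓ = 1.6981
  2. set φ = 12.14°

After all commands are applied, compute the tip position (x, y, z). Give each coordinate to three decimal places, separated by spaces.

initial: κ=0.1524, φ=312.03°, ℓ=3.7648
cmd 1: set ℓ=1.6981 → (κ,φ,ℓ)=(0.1524,312.03°,1.6981) → tip=(0.1463,-0.1623,1.6792)
cmd 2: set φ=12.14° → (κ,φ,ℓ)=(0.1524,12.14°,1.6981) → tip=(0.2136,0.0460,1.6792)

0.214 0.046 1.679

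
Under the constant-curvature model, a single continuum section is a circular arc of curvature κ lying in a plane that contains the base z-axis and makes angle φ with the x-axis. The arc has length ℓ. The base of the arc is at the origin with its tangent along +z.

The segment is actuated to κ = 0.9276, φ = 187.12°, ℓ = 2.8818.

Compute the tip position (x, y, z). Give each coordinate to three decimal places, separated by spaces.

θ = κ·ℓ = 0.9276 × 2.8818 = 2.67316 rad
ρ = (1 − cos θ)/κ = (1 − -0.89228)/0.9276 = 2.03997
z = sin θ / κ = 0.45149/0.9276 = 0.48673
x = ρ cos φ = 2.03997 × cos(187.12°) = -2.02424
y = ρ sin φ = 2.03997 × sin(187.12°) = -0.25285

-2.024 -0.253 0.487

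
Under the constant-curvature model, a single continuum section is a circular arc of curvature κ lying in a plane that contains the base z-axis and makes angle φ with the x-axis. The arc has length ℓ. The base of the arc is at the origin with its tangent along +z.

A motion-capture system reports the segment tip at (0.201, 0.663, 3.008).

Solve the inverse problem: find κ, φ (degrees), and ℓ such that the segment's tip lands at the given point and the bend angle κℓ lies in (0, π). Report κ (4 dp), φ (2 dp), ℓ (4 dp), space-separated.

0.1454 73.13 3.1133

ρ = √(x²+y²) = √(0.201² + 0.663²) = 0.69280
φ = atan2(y, x) mod 360° = atan2(0.663, 0.201) = 73.1344°
|p|² = ρ² + z² = 0.69280² + 3.008² = 9.52803
κ = 2ρ / |p|² = 2×0.69280 / 9.52803 = 0.14542
θ = 2·atan2(ρ, z) = 2·atan2(0.69280, 3.008) = 0.45274 rad
ℓ = θ/κ = 0.45274/0.14542 = 3.11327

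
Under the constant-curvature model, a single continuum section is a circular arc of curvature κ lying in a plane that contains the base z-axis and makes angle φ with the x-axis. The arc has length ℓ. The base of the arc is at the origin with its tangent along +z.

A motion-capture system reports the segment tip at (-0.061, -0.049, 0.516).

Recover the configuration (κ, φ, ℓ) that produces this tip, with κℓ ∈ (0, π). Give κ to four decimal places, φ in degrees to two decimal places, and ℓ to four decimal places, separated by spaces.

ρ = √(x²+y²) = √(-0.061² + -0.049²) = 0.07824
φ = atan2(y, x) mod 360° = atan2(-0.049, -0.061) = 218.7742°
|p|² = ρ² + z² = 0.07824² + 0.516² = 0.27238
κ = 2ρ / |p|² = 2×0.07824 / 0.27238 = 0.57452
θ = 2·atan2(ρ, z) = 2·atan2(0.07824, 0.516) = 0.30098 rad
ℓ = θ/κ = 0.30098/0.57452 = 0.52387

0.5745 218.77 0.5239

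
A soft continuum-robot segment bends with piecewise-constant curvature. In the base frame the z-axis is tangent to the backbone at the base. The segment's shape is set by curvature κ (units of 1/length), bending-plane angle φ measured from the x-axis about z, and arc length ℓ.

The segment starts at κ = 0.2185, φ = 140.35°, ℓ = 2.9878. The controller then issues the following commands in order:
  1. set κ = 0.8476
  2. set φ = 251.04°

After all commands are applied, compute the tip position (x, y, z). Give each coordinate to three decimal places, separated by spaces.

-0.698 -2.031 0.675

initial: κ=0.2185, φ=140.35°, ℓ=2.9878
cmd 1: set κ=0.8476 → (κ,φ,ℓ)=(0.8476,140.35°,2.9878) → tip=(-1.6534,1.3703,0.6750)
cmd 2: set φ=251.04° → (κ,φ,ℓ)=(0.8476,251.04°,2.9878) → tip=(-0.6977,-2.0309,0.6750)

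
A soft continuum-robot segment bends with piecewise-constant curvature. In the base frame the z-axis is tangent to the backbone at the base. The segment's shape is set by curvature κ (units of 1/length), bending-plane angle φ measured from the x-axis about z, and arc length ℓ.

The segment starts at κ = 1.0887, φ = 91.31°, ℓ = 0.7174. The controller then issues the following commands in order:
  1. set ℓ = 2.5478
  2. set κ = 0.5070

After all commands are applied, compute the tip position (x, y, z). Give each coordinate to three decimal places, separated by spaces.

initial: κ=1.0887, φ=91.31°, ℓ=0.7174
cmd 1: set ℓ=2.5478 → (κ,φ,ℓ)=(1.0887,91.31°,2.5478) → tip=(-0.0406,1.7752,0.3303)
cmd 2: set κ=0.5070 → (κ,φ,ℓ)=(0.5070,91.31°,2.5478) → tip=(-0.0327,1.4287,1.8961)

-0.033 1.429 1.896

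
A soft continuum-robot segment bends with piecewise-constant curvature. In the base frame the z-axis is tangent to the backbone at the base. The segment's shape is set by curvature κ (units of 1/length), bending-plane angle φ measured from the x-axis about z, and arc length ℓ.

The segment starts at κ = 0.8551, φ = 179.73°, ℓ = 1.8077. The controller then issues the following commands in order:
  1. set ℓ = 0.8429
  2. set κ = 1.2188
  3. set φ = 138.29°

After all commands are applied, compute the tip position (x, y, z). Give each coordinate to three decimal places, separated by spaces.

initial: κ=0.8551, φ=179.73°, ℓ=1.8077
cmd 1: set ℓ=0.8429 → (κ,φ,ℓ)=(0.8551,179.73°,0.8429) → tip=(-0.2908,0.0014,0.7718)
cmd 2: set κ=1.2188 → (κ,φ,ℓ)=(1.2188,179.73°,0.8429) → tip=(-0.3962,0.0019,0.7023)
cmd 3: set φ=138.29° → (κ,φ,ℓ)=(1.2188,138.29°,0.8429) → tip=(-0.2958,0.2636,0.7023)

-0.296 0.264 0.702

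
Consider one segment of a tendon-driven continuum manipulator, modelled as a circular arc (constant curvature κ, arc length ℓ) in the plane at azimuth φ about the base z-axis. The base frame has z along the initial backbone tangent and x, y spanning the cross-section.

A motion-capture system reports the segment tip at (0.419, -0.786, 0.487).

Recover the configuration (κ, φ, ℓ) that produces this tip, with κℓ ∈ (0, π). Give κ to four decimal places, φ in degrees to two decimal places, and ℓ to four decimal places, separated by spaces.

1.7286 298.06 1.2385

ρ = √(x²+y²) = √(0.419² + -0.786²) = 0.89071
φ = atan2(y, x) mod 360° = atan2(-0.786, 0.419) = 298.0611°
|p|² = ρ² + z² = 0.89071² + 0.487² = 1.03053
κ = 2ρ / |p|² = 2×0.89071 / 1.03053 = 1.72864
θ = 2·atan2(ρ, z) = 2·atan2(0.89071, 0.487) = 2.14089 rad
ℓ = θ/κ = 2.14089/1.72864 = 1.23848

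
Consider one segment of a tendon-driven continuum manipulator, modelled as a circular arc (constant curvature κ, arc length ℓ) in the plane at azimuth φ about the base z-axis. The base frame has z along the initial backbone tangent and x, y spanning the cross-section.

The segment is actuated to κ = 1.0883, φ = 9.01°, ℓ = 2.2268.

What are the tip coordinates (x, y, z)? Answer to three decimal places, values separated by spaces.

1.591 0.252 0.605

θ = κ·ℓ = 1.0883 × 2.2268 = 2.42343 rad
ρ = (1 − cos θ)/κ = (1 − -0.75301)/1.0883 = 1.61078
z = sin θ / κ = 0.65800/1.0883 = 0.60462
x = ρ cos φ = 1.61078 × cos(9.01°) = 1.59091
y = ρ sin φ = 1.61078 × sin(9.01°) = 0.25226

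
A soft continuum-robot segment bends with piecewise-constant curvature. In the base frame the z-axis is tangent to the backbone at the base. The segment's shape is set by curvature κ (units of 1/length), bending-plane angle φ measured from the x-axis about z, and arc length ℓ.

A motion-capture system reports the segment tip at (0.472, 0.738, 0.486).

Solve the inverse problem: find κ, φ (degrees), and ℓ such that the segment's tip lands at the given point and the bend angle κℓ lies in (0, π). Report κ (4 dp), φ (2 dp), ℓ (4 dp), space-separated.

1.7457 57.40 1.2193

ρ = √(x²+y²) = √(0.472² + 0.738²) = 0.87603
φ = atan2(y, x) mod 360° = atan2(0.738, 0.472) = 57.3984°
|p|² = ρ² + z² = 0.87603² + 0.486² = 1.00362
κ = 2ρ / |p|² = 2×0.87603 / 1.00362 = 1.74573
θ = 2·atan2(ρ, z) = 2·atan2(0.87603, 0.486) = 2.12859 rad
ℓ = θ/κ = 2.12859/1.74573 = 1.21931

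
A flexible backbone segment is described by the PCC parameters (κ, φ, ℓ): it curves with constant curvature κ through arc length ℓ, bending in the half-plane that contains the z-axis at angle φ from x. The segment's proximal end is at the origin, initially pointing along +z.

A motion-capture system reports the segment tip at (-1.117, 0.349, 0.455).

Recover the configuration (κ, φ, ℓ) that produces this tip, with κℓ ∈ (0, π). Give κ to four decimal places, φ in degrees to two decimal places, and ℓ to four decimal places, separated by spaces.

ρ = √(x²+y²) = √(-1.117² + 0.349²) = 1.17025
φ = atan2(y, x) mod 360° = atan2(0.349, -1.117) = 162.6489°
|p|² = ρ² + z² = 1.17025² + 0.455² = 1.57651
κ = 2ρ / |p|² = 2×1.17025 / 1.57651 = 1.48461
θ = 2·atan2(ρ, z) = 2·atan2(1.17025, 0.455) = 2.39996 rad
ℓ = θ/κ = 2.39996/1.48461 = 1.61656

1.4846 162.65 1.6166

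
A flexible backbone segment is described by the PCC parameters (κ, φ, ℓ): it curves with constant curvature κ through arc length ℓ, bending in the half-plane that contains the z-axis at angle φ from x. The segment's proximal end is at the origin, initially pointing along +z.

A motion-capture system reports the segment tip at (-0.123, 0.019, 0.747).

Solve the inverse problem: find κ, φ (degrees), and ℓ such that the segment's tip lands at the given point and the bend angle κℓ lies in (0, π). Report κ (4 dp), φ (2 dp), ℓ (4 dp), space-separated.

ρ = √(x²+y²) = √(-0.123² + 0.019²) = 0.12446
φ = atan2(y, x) mod 360° = atan2(0.019, -0.123) = 171.2188°
|p|² = ρ² + z² = 0.12446² + 0.747² = 0.57350
κ = 2ρ / |p|² = 2×0.12446 / 0.57350 = 0.43403
θ = 2·atan2(ρ, z) = 2·atan2(0.12446, 0.747) = 0.33019 rad
ℓ = θ/κ = 0.33019/0.43403 = 0.76075

0.4340 171.22 0.7607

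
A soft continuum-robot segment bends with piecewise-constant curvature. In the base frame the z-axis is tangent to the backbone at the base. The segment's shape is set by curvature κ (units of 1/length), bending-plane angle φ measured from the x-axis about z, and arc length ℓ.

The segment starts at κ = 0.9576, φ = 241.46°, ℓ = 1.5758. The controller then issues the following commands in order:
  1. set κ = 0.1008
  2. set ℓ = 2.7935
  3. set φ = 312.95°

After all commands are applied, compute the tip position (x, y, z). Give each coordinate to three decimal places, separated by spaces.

0.266 -0.286 2.757

initial: κ=0.9576, φ=241.46°, ℓ=1.5758
cmd 1: set κ=0.1008 → (κ,φ,ℓ)=(0.1008,241.46°,1.5758) → tip=(-0.0597,-0.1097,1.5692)
cmd 2: set ℓ=2.7935 → (κ,φ,ℓ)=(0.1008,241.46°,2.7935) → tip=(-0.1867,-0.3432,2.7567)
cmd 3: set φ=312.95° → (κ,φ,ℓ)=(0.1008,312.95°,2.7935) → tip=(0.2662,-0.2860,2.7567)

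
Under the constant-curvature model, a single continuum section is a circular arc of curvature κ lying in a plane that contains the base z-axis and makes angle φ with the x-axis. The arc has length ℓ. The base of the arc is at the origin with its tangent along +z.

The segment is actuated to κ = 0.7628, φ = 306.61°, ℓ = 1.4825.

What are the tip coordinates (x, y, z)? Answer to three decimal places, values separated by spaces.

0.449 -0.604 1.186

θ = κ·ℓ = 0.7628 × 1.4825 = 1.13085 rad
ρ = (1 − cos θ)/κ = (1 − 0.42589)/0.7628 = 0.75264
z = sin θ / κ = 0.90477/0.7628 = 1.18612
x = ρ cos φ = 0.75264 × cos(306.61°) = 0.44885
y = ρ sin φ = 0.75264 × sin(306.61°) = -0.60415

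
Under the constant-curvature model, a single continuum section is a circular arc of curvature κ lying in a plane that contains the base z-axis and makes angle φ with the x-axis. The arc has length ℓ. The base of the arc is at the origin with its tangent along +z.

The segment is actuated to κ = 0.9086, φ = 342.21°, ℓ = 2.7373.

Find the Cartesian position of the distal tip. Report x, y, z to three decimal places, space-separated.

1.879 -0.603 0.670

θ = κ·ℓ = 0.9086 × 2.7373 = 2.48711 rad
ρ = (1 − cos θ)/κ = (1 − -0.79336)/0.9086 = 1.97377
z = sin θ / κ = 0.60875/0.9086 = 0.66998
x = ρ cos φ = 1.97377 × cos(342.21°) = 1.87939
y = ρ sin φ = 1.97377 × sin(342.21°) = -0.60304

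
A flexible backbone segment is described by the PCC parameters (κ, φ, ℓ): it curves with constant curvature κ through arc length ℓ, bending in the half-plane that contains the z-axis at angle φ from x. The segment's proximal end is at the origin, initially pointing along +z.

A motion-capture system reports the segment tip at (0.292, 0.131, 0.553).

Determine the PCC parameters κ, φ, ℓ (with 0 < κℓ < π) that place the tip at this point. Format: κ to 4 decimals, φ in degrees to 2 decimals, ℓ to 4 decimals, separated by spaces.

1.5679 24.16 0.6692

ρ = √(x²+y²) = √(0.292² + 0.131²) = 0.32004
φ = atan2(y, x) mod 360° = atan2(0.131, 0.292) = 24.1624°
|p|² = ρ² + z² = 0.32004² + 0.553² = 0.40823
κ = 2ρ / |p|² = 2×0.32004 / 0.40823 = 1.56792
θ = 2·atan2(ρ, z) = 2·atan2(0.32004, 0.553) = 1.04927 rad
ℓ = θ/κ = 1.04927/1.56792 = 0.66921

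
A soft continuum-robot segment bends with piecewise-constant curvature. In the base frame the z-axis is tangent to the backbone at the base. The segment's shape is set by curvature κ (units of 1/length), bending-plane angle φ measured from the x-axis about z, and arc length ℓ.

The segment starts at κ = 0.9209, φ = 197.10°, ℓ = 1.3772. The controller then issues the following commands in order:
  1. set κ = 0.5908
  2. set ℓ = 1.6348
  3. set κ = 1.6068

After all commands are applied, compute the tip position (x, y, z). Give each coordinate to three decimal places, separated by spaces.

-1.113 -0.342 0.306

initial: κ=0.9209, φ=197.10°, ℓ=1.3772
cmd 1: set κ=0.5908 → (κ,φ,ℓ)=(0.5908,197.10°,1.3772) → tip=(-0.5066,-0.1559,1.2302)
cmd 2: set ℓ=1.6348 → (κ,φ,ℓ)=(0.5908,197.10°,1.6348) → tip=(-0.6977,-0.2146,1.3922)
cmd 3: set κ=1.6068 → (κ,φ,ℓ)=(1.6068,197.10°,1.6348) → tip=(-1.1126,-0.3423,0.3064)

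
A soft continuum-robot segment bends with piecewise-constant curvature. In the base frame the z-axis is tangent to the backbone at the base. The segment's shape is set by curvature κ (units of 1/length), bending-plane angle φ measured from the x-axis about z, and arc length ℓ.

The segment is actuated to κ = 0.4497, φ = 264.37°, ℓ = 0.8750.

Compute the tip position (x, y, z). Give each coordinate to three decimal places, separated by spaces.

-0.017 -0.169 0.853

θ = κ·ℓ = 0.4497 × 0.8750 = 0.39349 rad
ρ = (1 − cos θ)/κ = (1 − 0.92358)/0.4497 = 0.16994
z = sin θ / κ = 0.38341/0.4497 = 0.85259
x = ρ cos φ = 0.16994 × cos(264.37°) = -0.01667
y = ρ sin φ = 0.16994 × sin(264.37°) = -0.16912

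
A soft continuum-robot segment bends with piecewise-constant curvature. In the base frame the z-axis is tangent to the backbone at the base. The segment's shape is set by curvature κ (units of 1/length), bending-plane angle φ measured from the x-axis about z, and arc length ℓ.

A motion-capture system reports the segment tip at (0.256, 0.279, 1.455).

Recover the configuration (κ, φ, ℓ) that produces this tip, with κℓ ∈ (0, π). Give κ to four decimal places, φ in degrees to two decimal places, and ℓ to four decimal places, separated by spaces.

0.3350 47.46 1.5198

ρ = √(x²+y²) = √(0.256² + 0.279²) = 0.37865
φ = atan2(y, x) mod 360° = atan2(0.279, 0.256) = 47.4617°
|p|² = ρ² + z² = 0.37865² + 1.455² = 2.26040
κ = 2ρ / |p|² = 2×0.37865 / 2.26040 = 0.33503
θ = 2·atan2(ρ, z) = 2·atan2(0.37865, 1.455) = 0.50919 rad
ℓ = θ/κ = 0.50919/0.33503 = 1.51983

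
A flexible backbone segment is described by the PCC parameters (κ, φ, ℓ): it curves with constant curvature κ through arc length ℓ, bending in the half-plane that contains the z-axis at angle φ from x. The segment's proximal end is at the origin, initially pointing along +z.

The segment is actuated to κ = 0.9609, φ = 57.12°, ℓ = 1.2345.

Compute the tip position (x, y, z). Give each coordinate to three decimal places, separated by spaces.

0.353 0.546 0.965

θ = κ·ℓ = 0.9609 × 1.2345 = 1.18623 rad
ρ = (1 − cos θ)/κ = (1 − 0.37516)/0.9609 = 0.65027
z = sin θ / κ = 0.92696/0.9609 = 0.96468
x = ρ cos φ = 0.65027 × cos(57.12°) = 0.35302
y = ρ sin φ = 0.65027 × sin(57.12°) = 0.54610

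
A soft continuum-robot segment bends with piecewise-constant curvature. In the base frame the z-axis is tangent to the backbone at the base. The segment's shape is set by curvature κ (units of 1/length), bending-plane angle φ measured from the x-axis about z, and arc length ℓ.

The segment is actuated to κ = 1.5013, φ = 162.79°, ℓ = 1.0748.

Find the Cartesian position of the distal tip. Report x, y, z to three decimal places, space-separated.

θ = κ·ℓ = 1.5013 × 1.0748 = 1.61360 rad
ρ = (1 − cos θ)/κ = (1 − -0.04279)/1.5013 = 0.69459
z = sin θ / κ = 0.99908/1.5013 = 0.66548
x = ρ cos φ = 0.69459 × cos(162.79°) = -0.66349
y = ρ sin φ = 0.69459 × sin(162.79°) = 0.20551

-0.663 0.206 0.665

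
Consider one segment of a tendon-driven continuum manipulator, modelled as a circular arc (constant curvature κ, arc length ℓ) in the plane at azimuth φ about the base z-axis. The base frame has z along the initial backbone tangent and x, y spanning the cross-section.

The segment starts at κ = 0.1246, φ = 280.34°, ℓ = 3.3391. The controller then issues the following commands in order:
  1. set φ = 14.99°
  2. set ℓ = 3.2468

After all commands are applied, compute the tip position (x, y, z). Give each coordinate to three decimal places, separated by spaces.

0.626 0.168 3.159

initial: κ=0.1246, φ=280.34°, ℓ=3.3391
cmd 1: set φ=14.99° → (κ,φ,ℓ)=(0.1246,14.99°,3.3391) → tip=(0.6614,0.1771,3.2436)
cmd 2: set ℓ=3.2468 → (κ,φ,ℓ)=(0.1246,14.99°,3.2468) → tip=(0.6258,0.1676,3.1590)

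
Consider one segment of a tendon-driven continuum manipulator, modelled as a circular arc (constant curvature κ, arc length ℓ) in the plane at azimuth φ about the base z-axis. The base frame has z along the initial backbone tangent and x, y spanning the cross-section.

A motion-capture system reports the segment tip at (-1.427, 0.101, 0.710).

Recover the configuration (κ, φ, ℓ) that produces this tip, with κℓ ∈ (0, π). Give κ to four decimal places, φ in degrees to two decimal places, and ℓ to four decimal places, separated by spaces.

1.1217 175.95 1.9793

ρ = √(x²+y²) = √(-1.427² + 0.101²) = 1.43057
φ = atan2(y, x) mod 360° = atan2(0.101, -1.427) = 175.9515°
|p|² = ρ² + z² = 1.43057² + 0.710² = 2.55063
κ = 2ρ / |p|² = 2×1.43057 / 2.55063 = 1.12174
θ = 2·atan2(ρ, z) = 2·atan2(1.43057, 0.710) = 2.22022 rad
ℓ = θ/κ = 2.22022/1.12174 = 1.97926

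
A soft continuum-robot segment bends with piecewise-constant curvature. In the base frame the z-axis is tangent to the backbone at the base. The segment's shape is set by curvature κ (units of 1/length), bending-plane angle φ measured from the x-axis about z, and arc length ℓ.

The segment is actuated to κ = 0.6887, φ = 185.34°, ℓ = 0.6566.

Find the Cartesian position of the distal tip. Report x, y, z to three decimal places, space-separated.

θ = κ·ℓ = 0.6887 × 0.6566 = 0.45220 rad
ρ = (1 − cos θ)/κ = (1 − 0.89949)/0.6887 = 0.14594
z = sin θ / κ = 0.43695/0.6887 = 0.63445
x = ρ cos φ = 0.14594 × cos(185.34°) = -0.14531
y = ρ sin φ = 0.14594 × sin(185.34°) = -0.01358

-0.145 -0.014 0.634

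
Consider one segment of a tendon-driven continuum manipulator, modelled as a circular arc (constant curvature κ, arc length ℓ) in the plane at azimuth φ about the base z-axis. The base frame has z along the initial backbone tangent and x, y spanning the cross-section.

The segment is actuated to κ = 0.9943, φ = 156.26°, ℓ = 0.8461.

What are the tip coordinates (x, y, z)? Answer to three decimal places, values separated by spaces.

θ = κ·ℓ = 0.9943 × 0.8461 = 0.84128 rad
ρ = (1 − cos θ)/κ = (1 − 0.66651)/0.9943 = 0.33540
z = sin θ / κ = 0.74550/0.9943 = 0.74977
x = ρ cos φ = 0.33540 × cos(156.26°) = -0.30702
y = ρ sin φ = 0.33540 × sin(156.26°) = 0.13503

-0.307 0.135 0.750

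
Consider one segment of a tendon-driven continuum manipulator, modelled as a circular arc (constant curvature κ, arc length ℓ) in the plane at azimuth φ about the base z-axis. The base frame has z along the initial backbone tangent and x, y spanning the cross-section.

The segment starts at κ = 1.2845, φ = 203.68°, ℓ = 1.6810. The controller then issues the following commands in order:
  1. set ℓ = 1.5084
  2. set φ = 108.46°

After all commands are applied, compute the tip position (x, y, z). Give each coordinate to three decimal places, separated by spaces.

-0.335 1.003 0.727

initial: κ=1.2845, φ=203.68°, ℓ=1.6810
cmd 1: set ℓ=1.5084 → (κ,φ,ℓ)=(1.2845,203.68°,1.5084) → tip=(-0.9686,-0.4248,0.7267)
cmd 2: set φ=108.46° → (κ,φ,ℓ)=(1.2845,108.46°,1.5084) → tip=(-0.3349,1.0032,0.7267)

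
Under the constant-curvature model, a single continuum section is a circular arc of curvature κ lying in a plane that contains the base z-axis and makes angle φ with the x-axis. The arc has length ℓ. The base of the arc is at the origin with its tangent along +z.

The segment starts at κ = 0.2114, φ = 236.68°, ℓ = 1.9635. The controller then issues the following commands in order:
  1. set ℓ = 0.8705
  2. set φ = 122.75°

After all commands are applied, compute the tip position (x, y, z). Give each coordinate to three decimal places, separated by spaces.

-0.043 0.067 0.866

initial: κ=0.2114, φ=236.68°, ℓ=1.9635
cmd 1: set ℓ=0.8705 → (κ,φ,ℓ)=(0.2114,236.68°,0.8705) → tip=(-0.0439,-0.0667,0.8656)
cmd 2: set φ=122.75° → (κ,φ,ℓ)=(0.2114,122.75°,0.8705) → tip=(-0.0432,0.0672,0.8656)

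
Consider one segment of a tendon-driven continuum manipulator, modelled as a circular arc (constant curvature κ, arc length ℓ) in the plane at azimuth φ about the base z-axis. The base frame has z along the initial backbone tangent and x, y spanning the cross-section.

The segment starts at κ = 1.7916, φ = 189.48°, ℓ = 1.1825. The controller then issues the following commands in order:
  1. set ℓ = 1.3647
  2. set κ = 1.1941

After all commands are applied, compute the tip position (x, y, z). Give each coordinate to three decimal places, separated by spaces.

-0.875 -0.146 0.836

initial: κ=1.7916, φ=189.48°, ℓ=1.1825
cmd 1: set ℓ=1.3647 → (κ,φ,ℓ)=(1.7916,189.48°,1.3647) → tip=(-0.9728,-0.1624,0.3581)
cmd 2: set κ=1.1941 → (κ,φ,ℓ)=(1.1941,189.48°,1.3647) → tip=(-0.8745,-0.1460,0.8360)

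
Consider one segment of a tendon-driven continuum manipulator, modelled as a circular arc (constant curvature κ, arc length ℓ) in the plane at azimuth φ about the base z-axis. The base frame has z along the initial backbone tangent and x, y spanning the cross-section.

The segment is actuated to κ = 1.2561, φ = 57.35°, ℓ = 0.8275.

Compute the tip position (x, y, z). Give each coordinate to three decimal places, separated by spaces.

0.212 0.331 0.686

θ = κ·ℓ = 1.2561 × 0.8275 = 1.03942 rad
ρ = (1 − cos θ)/κ = (1 − 0.50672)/1.2561 = 0.39271
z = sin θ / κ = 0.86211/1.2561 = 0.68634
x = ρ cos φ = 0.39271 × cos(57.35°) = 0.21187
y = ρ sin φ = 0.39271 × sin(57.35°) = 0.33065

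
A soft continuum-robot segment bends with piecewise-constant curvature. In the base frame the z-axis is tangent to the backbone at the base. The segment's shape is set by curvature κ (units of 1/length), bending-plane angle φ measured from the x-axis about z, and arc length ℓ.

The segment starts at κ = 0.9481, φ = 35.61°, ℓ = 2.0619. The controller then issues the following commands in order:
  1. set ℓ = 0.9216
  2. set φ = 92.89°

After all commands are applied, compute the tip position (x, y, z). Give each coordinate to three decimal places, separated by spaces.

initial: κ=0.9481, φ=35.61°, ℓ=2.0619
cmd 1: set ℓ=0.9216 → (κ,φ,ℓ)=(0.9481,35.61°,0.9216) → tip=(0.3070,0.2199,0.8087)
cmd 2: set φ=92.89° → (κ,φ,ℓ)=(0.9481,92.89°,0.9216) → tip=(-0.0190,0.3772,0.8087)

-0.019 0.377 0.809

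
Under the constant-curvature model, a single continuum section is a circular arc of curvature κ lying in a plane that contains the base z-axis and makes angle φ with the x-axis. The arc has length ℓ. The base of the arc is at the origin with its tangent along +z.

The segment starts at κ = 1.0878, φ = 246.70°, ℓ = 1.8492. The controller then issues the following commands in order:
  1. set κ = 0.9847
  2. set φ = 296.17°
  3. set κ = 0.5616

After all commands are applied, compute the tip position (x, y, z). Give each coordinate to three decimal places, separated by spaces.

initial: κ=1.0878, φ=246.70°, ℓ=1.8492
cmd 1: set κ=0.9847 → (κ,φ,ℓ)=(0.9847,246.70°,1.8492) → tip=(-0.5011,-1.1636,0.9839)
cmd 2: set φ=296.17° → (κ,φ,ℓ)=(0.9847,296.17°,1.8492) → tip=(0.5587,-1.1370,0.9839)
cmd 3: set κ=0.5616 → (κ,φ,ℓ)=(0.5616,296.17°,1.8492) → tip=(0.3868,-0.7871,1.5343)

0.387 -0.787 1.534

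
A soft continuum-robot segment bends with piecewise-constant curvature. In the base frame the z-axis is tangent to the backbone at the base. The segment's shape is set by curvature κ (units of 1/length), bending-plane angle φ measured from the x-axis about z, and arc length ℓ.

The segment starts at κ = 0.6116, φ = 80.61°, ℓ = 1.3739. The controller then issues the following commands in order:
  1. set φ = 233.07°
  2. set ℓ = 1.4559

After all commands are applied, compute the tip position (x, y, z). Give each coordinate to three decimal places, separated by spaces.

-0.364 -0.485 1.271

initial: κ=0.6116, φ=80.61°, ℓ=1.3739
cmd 1: set φ=233.07° → (κ,φ,ℓ)=(0.6116,233.07°,1.3739) → tip=(-0.3269,-0.4349,1.2178)
cmd 2: set ℓ=1.4559 → (κ,φ,ℓ)=(0.6116,233.07°,1.4559) → tip=(-0.3644,-0.4848,1.2710)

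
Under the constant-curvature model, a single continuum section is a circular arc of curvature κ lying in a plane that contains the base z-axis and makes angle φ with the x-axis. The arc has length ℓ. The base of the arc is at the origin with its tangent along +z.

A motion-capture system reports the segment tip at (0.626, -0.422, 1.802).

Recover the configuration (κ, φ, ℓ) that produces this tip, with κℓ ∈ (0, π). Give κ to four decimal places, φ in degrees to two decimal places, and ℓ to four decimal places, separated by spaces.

ρ = √(x²+y²) = √(0.626² + -0.422²) = 0.75496
φ = atan2(y, x) mod 360° = atan2(-0.422, 0.626) = 326.0152°
|p|² = ρ² + z² = 0.75496² + 1.802² = 3.81716
κ = 2ρ / |p|² = 2×0.75496 / 3.81716 = 0.39556
θ = 2·atan2(ρ, z) = 2·atan2(0.75496, 1.802) = 0.79348 rad
ℓ = θ/κ = 0.79348/0.39556 = 2.00597

0.3956 326.02 2.0060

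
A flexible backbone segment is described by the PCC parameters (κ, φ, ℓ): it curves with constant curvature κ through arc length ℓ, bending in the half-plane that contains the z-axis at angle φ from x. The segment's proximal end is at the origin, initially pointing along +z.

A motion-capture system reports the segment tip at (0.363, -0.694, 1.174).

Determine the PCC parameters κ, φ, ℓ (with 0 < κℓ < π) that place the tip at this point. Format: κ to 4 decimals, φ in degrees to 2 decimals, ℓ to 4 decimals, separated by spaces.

ρ = √(x²+y²) = √(0.363² + -0.694²) = 0.78320
φ = atan2(y, x) mod 360° = atan2(-0.694, 0.363) = 297.6120°
|p|² = ρ² + z² = 0.78320² + 1.174² = 1.99168
κ = 2ρ / |p|² = 2×0.78320 / 1.99168 = 0.78647
θ = 2·atan2(ρ, z) = 2·atan2(0.78320, 1.174) = 1.17664 rad
ℓ = θ/κ = 1.17664/0.78647 = 1.49609

0.7865 297.61 1.4961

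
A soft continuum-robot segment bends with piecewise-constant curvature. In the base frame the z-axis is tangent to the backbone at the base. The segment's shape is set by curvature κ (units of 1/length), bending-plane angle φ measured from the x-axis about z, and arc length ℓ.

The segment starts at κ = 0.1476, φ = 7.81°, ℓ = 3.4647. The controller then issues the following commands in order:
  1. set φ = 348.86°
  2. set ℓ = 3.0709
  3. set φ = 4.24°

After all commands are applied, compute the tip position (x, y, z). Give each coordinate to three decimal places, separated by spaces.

initial: κ=0.1476, φ=7.81°, ℓ=3.4647
cmd 1: set φ=348.86° → (κ,φ,ℓ)=(0.1476,348.86°,3.4647) → tip=(0.8504,-0.1675,3.3156)
cmd 2: set ℓ=3.0709 → (κ,φ,ℓ)=(0.1476,348.86°,3.0709) → tip=(0.6712,-0.1322,2.9668)
cmd 3: set φ=4.24° → (κ,φ,ℓ)=(0.1476,4.24°,3.0709) → tip=(0.6823,0.0506,2.9668)

0.682 0.051 2.967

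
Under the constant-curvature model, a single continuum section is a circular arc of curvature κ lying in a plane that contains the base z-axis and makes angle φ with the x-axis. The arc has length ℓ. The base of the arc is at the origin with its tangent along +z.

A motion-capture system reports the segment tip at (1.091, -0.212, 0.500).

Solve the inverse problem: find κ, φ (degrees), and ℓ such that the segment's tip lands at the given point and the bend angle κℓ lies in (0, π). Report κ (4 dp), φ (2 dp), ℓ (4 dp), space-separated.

1.4966 349.00 1.5342

ρ = √(x²+y²) = √(1.091² + -0.212²) = 1.11141
φ = atan2(y, x) mod 360° = atan2(-0.212, 1.091) = 349.0035°
|p|² = ρ² + z² = 1.11141² + 0.500² = 1.48523
κ = 2ρ / |p|² = 2×1.11141 / 1.48523 = 1.49662
θ = 2·atan2(ρ, z) = 2·atan2(1.11141, 0.500) = 2.29608 rad
ℓ = θ/κ = 2.29608/1.49662 = 1.53418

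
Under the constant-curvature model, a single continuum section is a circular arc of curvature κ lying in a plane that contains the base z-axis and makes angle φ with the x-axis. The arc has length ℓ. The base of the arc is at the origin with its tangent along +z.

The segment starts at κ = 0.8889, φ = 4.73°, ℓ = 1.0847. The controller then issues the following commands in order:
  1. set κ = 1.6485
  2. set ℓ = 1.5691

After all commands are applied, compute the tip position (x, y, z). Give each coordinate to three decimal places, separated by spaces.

1.118 0.093 0.320

initial: κ=0.8889, φ=4.73°, ℓ=1.0847
cmd 1: set κ=1.6485 → (κ,φ,ℓ)=(1.6485,4.73°,1.0847) → tip=(0.7349,0.0608,0.5923)
cmd 2: set ℓ=1.5691 → (κ,φ,ℓ)=(1.6485,4.73°,1.5691) → tip=(1.1184,0.0925,0.3196)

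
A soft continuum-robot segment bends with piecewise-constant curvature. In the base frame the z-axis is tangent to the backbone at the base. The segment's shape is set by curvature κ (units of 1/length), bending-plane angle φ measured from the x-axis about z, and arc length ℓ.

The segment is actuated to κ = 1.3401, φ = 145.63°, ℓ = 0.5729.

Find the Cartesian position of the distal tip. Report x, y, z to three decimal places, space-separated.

-0.173 0.118 0.518

θ = κ·ℓ = 1.3401 × 0.5729 = 0.76774 rad
ρ = (1 − cos θ)/κ = (1 − 0.71948)/1.3401 = 0.20933
z = sin θ / κ = 0.69451/1.3401 = 0.51825
x = ρ cos φ = 0.20933 × cos(145.63°) = -0.17278
y = ρ sin φ = 0.20933 × sin(145.63°) = 0.11817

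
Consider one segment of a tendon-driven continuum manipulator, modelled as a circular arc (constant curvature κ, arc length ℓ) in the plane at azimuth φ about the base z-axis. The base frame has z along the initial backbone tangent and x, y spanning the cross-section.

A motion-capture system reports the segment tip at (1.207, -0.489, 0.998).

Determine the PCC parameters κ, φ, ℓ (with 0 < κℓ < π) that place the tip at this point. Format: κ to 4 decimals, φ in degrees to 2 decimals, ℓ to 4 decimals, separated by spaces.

0.9675 337.95 1.8954

ρ = √(x²+y²) = √(1.207² + -0.489²) = 1.30229
φ = atan2(y, x) mod 360° = atan2(-0.489, 1.207) = 337.9453°
|p|² = ρ² + z² = 1.30229² + 0.998² = 2.69197
κ = 2ρ / |p|² = 2×1.30229 / 2.69197 = 0.96754
θ = 2·atan2(ρ, z) = 2·atan2(1.30229, 0.998) = 1.83384 rad
ℓ = θ/κ = 1.83384/0.96754 = 1.89537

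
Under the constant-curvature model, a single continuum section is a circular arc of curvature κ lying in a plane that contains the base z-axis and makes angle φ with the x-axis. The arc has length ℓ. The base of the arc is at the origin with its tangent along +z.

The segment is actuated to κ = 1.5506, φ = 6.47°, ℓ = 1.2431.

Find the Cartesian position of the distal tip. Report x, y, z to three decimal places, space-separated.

θ = κ·ℓ = 1.5506 × 1.2431 = 1.92755 rad
ρ = (1 − cos θ)/κ = (1 − -0.34923)/1.5506 = 0.87014
z = sin θ / κ = 0.93704/1.5506 = 0.60430
x = ρ cos φ = 0.87014 × cos(6.47°) = 0.86460
y = ρ sin φ = 0.87014 × sin(6.47°) = 0.09805

0.865 0.098 0.604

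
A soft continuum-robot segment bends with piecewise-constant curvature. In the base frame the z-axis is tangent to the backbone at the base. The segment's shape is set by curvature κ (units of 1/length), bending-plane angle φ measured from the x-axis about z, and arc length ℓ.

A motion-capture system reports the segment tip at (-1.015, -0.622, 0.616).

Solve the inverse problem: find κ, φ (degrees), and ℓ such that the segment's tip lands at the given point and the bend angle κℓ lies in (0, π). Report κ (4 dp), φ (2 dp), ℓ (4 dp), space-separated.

1.3252 211.50 1.6500

ρ = √(x²+y²) = √(-1.015² + -0.622²) = 1.19042
φ = atan2(y, x) mod 360° = atan2(-0.622, -1.015) = 211.5003°
|p|² = ρ² + z² = 1.19042² + 0.616² = 1.79656
κ = 2ρ / |p|² = 2×1.19042 / 1.79656 = 1.32522
θ = 2·atan2(ρ, z) = 2·atan2(1.19042, 0.616) = 2.18655 rad
ℓ = θ/κ = 2.18655/1.32522 = 1.64995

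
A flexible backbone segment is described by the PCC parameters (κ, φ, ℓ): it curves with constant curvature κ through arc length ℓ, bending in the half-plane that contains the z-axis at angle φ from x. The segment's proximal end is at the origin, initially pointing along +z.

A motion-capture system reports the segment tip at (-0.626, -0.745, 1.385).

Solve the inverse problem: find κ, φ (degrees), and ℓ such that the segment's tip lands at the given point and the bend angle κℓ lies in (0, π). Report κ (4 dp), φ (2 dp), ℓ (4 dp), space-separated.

0.6793 229.96 1.8033

ρ = √(x²+y²) = √(-0.626² + -0.745²) = 0.97309
φ = atan2(y, x) mod 360° = atan2(-0.745, -0.626) = 229.9607°
|p|² = ρ² + z² = 0.97309² + 1.385² = 2.86513
κ = 2ρ / |p|² = 2×0.97309 / 2.86513 = 0.67926
θ = 2·atan2(ρ, z) = 2·atan2(0.97309, 1.385) = 1.22493 rad
ℓ = θ/κ = 1.22493/0.67926 = 1.80331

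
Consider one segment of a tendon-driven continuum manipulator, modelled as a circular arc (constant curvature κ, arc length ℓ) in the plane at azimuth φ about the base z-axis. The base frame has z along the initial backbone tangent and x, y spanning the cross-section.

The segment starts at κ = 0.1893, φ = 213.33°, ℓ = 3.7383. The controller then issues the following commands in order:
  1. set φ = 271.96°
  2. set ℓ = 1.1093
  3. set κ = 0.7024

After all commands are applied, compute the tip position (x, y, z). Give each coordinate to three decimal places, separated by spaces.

0.014 -0.411 1.000

initial: κ=0.1893, φ=213.33°, ℓ=3.7383
cmd 1: set φ=271.96° → (κ,φ,ℓ)=(0.1893,271.96°,3.7383) → tip=(0.0434,-1.2677,3.4340)
cmd 2: set ℓ=1.1093 → (κ,φ,ℓ)=(0.1893,271.96°,1.1093) → tip=(0.0040,-0.1160,1.1012)
cmd 3: set κ=0.7024 → (κ,φ,ℓ)=(0.7024,271.96°,1.1093) → tip=(0.0140,-0.4105,1.0004)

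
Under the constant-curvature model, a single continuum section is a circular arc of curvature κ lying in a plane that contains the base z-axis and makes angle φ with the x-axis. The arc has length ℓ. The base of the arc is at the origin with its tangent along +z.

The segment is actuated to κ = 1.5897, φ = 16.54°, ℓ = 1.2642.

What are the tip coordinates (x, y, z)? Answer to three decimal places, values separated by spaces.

θ = κ·ℓ = 1.5897 × 1.2642 = 2.00970 rad
ρ = (1 − cos θ)/κ = (1 − -0.42495)/1.5897 = 0.89636
z = sin θ / κ = 0.90522/1.5897 = 0.56943
x = ρ cos φ = 0.89636 × cos(16.54°) = 0.85927
y = ρ sin φ = 0.89636 × sin(16.54°) = 0.25518

0.859 0.255 0.569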